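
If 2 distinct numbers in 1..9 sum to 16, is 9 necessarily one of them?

Yes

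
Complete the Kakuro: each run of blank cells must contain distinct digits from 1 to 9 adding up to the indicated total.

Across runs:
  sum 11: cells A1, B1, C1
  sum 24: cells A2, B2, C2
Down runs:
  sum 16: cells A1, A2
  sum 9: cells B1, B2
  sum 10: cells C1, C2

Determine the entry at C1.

24 in 3 cells must be {7,8,9}; 16 in 2 cells must be {7,9}.
The 11 across and the 16 down share only 7, so A1 = 7.
A2 = 16 − 7 = 9 completes the 16 down.
Nothing is forced directly, so branch on B2, whose candidates are 7 or 8. If B2 = 7: then B1 would have to be in {1,3} for the 11 across but in {2} for the 9 down — contradiction. So B2 = 8.
B1 = 9 − 8 = 1 completes the 9 down.
C1 = 11 − 8 = 3 completes the 11 across.
C2 = 24 − 17 = 7 completes the 24 across.

3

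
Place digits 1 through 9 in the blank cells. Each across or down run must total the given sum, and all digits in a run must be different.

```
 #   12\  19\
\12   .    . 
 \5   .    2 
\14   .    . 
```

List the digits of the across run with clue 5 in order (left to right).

3, 2

R2C1 = 5 − 2 = 3 completes the 5 across.
No cell is forced outright now. R1C2 can only be 8 or 9 (the digits allowed by both its 12 across and its 19 down). If R1C2 = 9: then R1C1 would have to be in {3} for the 12 across but in {1,2,4,5,7,8} for the 12 down — contradiction. So R1C2 = 8.
R1C1 = 12 − 8 = 4 completes the 12 across.
R3C1 = 12 − 7 = 5 completes the 12 down.
R3C2 = 14 − 5 = 9 completes the 14 across.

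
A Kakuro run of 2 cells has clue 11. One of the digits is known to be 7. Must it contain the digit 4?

Yes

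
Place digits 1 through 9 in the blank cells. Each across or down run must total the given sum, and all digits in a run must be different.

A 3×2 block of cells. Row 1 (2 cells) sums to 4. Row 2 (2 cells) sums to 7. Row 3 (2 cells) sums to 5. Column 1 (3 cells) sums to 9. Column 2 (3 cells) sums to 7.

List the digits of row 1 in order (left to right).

3, 1

4 in 2 cells must be {1,3}; 7 in 3 cells must be {1,2,4}.
The 4 across and the 7 down share only 1, so (1,2) = 1.
(1,1) = 4 − 1 = 3 completes the 4 across.
Nothing is forced directly, so branch on (2,2), whose candidates are 2 or 4. If (2,2) = 4: then (2,1) would have to be in {3} for the 7 across but in {1,2,4,5} for the 9 down — contradiction. So (2,2) = 2.
(2,1) = 7 − 2 = 5 completes the 7 across.
(3,1) = 9 − 8 = 1 completes the 9 down.
(3,2) = 5 − 1 = 4 completes the 5 across.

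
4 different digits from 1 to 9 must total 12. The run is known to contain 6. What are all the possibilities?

{1,2,3,6}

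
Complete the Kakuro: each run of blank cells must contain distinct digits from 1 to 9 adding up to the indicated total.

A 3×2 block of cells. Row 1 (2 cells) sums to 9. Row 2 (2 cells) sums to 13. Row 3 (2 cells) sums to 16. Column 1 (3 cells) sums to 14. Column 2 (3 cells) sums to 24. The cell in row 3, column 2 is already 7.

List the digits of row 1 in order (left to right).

16 in 2 cells must be {7,9}; 24 in 3 cells must be {7,8,9}.
(1,2) = 8: the only remaining digit allowed by both the 9 across and the 24 down.
(2,2) = 24 − 15 = 9 completes the 24 down.
(3,1) = 16 − 7 = 9 completes the 16 across.
(1,1) = 9 − 8 = 1 completes the 9 across.
(2,1) = 13 − 9 = 4 completes the 13 across.

1 8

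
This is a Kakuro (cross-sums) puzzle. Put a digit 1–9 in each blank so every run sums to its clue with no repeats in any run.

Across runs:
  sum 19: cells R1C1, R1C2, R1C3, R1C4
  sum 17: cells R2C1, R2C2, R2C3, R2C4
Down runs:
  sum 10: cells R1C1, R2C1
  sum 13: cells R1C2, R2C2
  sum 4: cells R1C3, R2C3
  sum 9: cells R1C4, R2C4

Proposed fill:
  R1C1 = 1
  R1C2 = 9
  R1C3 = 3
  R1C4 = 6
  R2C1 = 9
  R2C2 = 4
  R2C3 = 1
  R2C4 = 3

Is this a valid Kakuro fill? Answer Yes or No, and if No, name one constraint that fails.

Across: 1+9+3+6=19; 9+4+1+3=17. Down: 1+9=10; 9+4=13; 3+1=4; 6+3=9. No digit repeats within any run.

Yes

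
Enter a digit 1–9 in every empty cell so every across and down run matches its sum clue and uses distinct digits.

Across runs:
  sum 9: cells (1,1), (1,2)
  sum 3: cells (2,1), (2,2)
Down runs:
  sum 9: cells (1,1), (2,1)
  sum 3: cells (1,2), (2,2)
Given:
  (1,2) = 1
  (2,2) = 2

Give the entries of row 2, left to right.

1 2

3 in 2 cells must be {1,2}.
(1,1) = 9 − 1 = 8 completes the 9 across.
(2,1) = 3 − 2 = 1 completes the 3 across.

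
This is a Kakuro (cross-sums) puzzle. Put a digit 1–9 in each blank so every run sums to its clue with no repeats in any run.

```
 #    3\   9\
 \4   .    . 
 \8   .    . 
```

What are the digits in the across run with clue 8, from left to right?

2 6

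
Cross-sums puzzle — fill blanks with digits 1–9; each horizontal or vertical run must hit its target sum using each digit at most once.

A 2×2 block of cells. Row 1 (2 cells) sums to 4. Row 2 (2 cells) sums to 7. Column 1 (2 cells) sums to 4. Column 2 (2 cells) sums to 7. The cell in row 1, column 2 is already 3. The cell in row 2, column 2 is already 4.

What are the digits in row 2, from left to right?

3, 4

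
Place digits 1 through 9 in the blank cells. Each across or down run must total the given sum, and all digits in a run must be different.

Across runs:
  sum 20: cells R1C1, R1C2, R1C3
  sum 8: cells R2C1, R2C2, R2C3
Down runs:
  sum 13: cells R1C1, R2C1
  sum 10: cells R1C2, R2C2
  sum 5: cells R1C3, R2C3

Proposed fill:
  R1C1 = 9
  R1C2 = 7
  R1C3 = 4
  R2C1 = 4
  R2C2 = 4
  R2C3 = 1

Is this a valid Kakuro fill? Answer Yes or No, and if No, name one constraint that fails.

No — the down run R1C2–R2C2 sums to 11, not 10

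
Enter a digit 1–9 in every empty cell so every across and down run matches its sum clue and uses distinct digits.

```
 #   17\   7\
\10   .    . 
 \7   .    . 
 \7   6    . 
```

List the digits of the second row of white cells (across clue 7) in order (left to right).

7 in 3 cells must be {1,2,4}.
R3C2 = 7 − 6 = 1 completes the 7 across.
No cell is forced outright now. R1C2 can only be 2 or 4 (the digits allowed by both its 10 across and its 7 down). If R1C2 = 4: then R1C1 would have to be in {6} for the 10 across but in {2,3,4,7,8,9} for the 17 down — contradiction. So R1C2 = 2.
R1C1 = 10 − 2 = 8 completes the 10 across.
R2C1 = 17 − 14 = 3 completes the 17 down.
R2C2 = 7 − 3 = 4 completes the 7 across.

3, 4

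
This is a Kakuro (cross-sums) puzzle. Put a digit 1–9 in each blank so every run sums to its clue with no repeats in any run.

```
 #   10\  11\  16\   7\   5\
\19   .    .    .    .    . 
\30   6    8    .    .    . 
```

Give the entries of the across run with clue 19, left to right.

4, 3, 9, 2, 1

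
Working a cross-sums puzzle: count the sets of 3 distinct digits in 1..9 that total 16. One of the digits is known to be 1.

3 distinct digits from 1–9 sum between 6 and 24.
Keeping only sets containing 1.
Enumerating: {1,6,9}, {1,7,8}.

2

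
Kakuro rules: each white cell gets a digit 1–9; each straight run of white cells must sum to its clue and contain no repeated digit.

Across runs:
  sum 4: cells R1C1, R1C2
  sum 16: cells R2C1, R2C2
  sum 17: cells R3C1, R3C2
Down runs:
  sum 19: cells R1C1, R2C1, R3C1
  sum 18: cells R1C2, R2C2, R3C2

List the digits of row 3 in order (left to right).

9 8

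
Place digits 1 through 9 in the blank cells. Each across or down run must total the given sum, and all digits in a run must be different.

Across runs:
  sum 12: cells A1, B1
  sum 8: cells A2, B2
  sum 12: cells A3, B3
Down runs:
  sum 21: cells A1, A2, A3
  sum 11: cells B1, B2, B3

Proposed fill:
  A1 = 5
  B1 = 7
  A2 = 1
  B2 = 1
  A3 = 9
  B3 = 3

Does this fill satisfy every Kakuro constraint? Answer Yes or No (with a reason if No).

No — the across run A2–B2 sums to 2, not 8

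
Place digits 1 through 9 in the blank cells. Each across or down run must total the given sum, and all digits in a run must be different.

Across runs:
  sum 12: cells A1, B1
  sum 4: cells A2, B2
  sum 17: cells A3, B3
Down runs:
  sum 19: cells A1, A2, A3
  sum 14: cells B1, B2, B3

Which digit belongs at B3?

4 in 2 cells must be {1,3}; 17 in 2 cells must be {8,9}.
The 4 across and the 19 down share only 3, so A2 = 3.
B2 = 4 − 3 = 1 completes the 4 across.
Given what's placed, A3 must be 9 to fit the 17 across and 19 down.
B3 = 17 − 9 = 8 completes the 17 across.
A1 = 19 − 12 = 7 completes the 19 down.
B1 = 12 − 7 = 5 completes the 12 across.

8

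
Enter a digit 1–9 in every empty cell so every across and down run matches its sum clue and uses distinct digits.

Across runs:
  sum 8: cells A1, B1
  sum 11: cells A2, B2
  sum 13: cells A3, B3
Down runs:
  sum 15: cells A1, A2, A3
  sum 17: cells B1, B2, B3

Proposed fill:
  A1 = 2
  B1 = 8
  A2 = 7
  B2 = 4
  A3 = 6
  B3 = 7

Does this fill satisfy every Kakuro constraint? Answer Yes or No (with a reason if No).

No — the across run A1–B1 sums to 10, not 8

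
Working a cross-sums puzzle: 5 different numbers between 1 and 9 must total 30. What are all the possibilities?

{1,5,7,8,9}; {2,4,7,8,9}; {2,5,6,8,9}; {3,4,6,8,9}; {3,5,6,7,9}; {4,5,6,7,8}

5 distinct digits from 1–9 sum between 15 and 35.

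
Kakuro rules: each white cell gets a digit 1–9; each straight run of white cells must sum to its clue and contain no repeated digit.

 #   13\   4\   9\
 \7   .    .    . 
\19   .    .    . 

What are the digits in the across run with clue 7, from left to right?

7 in 3 cells must be {1,2,4}; 4 in 2 cells must be {1,3}.
The 7 across and the 13 down share only 4, so R1C1 = 4.
Given what's placed, R1C2 must be 1 to fit the 7 across and 4 down.
R1C3 = 7 − 5 = 2 completes the 7 across.
R2C1 = 13 − 4 = 9 completes the 13 down.
R2C2 = 4 − 1 = 3 completes the 4 down.
R2C3 = 19 − 12 = 7 completes the 19 across.

4 1 2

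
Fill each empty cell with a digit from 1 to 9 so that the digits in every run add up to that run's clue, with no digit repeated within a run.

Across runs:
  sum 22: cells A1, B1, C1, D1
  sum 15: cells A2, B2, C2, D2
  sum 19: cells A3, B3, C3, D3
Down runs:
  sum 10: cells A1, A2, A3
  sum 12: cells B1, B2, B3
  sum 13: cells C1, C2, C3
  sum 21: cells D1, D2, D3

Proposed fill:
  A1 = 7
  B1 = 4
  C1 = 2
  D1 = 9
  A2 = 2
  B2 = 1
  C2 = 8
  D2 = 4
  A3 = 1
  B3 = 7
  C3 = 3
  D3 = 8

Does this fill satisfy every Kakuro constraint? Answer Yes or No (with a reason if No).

Across: 7+4+2+9=22; 2+1+8+4=15; 1+7+3+8=19. Down: 7+2+1=10; 4+1+7=12; 2+8+3=13; 9+4+8=21. No digit repeats within any run.

Yes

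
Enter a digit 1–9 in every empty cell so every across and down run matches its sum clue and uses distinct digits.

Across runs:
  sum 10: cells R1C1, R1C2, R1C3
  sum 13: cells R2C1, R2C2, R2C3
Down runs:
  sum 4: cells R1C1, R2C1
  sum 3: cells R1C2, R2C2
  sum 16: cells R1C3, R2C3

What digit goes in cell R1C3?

4 in 2 cells must be {1,3}; 3 in 2 cells must be {1,2}; 16 in 2 cells must be {7,9}.
The 10 across and the 16 down share only 7, so R1C3 = 7.
R2C3 = 16 − 7 = 9 completes the 16 down.
Given what's placed, R1C1 must be 1 to fit the 10 across and 4 down.
R1C2 = 10 − 8 = 2 completes the 10 across.
R2C1 = 4 − 1 = 3 completes the 4 down.
R2C2 = 13 − 12 = 1 completes the 13 across.

7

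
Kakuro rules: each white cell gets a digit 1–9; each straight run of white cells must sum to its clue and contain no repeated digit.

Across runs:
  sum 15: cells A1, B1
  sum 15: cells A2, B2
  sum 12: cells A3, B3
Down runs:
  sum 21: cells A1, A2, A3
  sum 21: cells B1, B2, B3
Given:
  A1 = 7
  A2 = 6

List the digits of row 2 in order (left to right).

6 9

B1 = 15 − 7 = 8 completes the 15 across.
B2 = 15 − 6 = 9 completes the 15 across.
A3 = 21 − 13 = 8 completes the 21 down.
B3 = 12 − 8 = 4 completes the 12 across.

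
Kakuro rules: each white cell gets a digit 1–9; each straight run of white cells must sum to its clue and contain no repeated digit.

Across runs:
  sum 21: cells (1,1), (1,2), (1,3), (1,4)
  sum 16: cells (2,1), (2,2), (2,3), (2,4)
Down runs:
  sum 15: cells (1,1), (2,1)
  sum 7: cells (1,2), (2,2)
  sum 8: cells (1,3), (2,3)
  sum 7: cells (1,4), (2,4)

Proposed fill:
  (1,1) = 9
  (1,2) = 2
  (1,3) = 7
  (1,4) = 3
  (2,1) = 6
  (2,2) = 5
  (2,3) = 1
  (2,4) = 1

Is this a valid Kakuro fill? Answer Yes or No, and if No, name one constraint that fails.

No — the across run (2,1)–(2,4) sums to 13, not 16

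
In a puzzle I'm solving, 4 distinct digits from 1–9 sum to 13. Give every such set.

4 distinct digits from 1–9 sum between 10 and 30.

{1,2,3,7}; {1,2,4,6}; {1,3,4,5}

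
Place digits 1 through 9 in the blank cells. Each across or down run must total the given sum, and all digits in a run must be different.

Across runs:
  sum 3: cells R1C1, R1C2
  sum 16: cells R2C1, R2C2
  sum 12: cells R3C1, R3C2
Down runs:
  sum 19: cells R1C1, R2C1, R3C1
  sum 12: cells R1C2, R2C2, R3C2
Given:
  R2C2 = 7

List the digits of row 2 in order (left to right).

3 in 2 cells must be {1,2}; 16 in 2 cells must be {7,9}.
Intersecting the 3 across with the 19 down forces R1C1 = 2.
R1C2 = 3 − 2 = 1 completes the 3 across.
R2C1 = 16 − 7 = 9 completes the 16 across.
R3C1 = 19 − 11 = 8 completes the 19 down.
R3C2 = 12 − 8 = 4 completes the 12 across.

9 7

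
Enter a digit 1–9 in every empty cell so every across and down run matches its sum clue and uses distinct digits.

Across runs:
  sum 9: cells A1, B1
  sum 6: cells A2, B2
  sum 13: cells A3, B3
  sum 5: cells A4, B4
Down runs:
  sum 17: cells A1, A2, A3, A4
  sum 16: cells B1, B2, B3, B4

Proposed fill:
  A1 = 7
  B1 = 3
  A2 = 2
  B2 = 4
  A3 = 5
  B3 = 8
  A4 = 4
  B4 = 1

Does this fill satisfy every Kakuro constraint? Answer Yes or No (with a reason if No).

No — the down run A1–A4 sums to 18, not 17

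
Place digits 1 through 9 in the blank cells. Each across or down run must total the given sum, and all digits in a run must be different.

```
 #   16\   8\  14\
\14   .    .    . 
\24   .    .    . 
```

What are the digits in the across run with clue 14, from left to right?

7, 1, 6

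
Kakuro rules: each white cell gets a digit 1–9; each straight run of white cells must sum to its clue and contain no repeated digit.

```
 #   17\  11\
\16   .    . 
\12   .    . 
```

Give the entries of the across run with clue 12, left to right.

16 in 2 cells must be {7,9}; 17 in 2 cells must be {8,9}.
The 16 across and the 17 down share only 9, so R1C1 = 9.
R1C2 = 16 − 9 = 7 completes the 16 across.
R2C1 = 17 − 9 = 8 completes the 17 down.
R2C2 = 12 − 8 = 4 completes the 12 across.

8 4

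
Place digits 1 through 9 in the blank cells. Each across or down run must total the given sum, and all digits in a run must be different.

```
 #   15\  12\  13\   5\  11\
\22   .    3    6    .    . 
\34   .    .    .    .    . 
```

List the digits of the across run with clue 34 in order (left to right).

34 in 5 cells must be {4,6,7,8,9}.
R2C2 = 12 − 3 = 9 completes the 12 down.
R2C3 = 13 − 6 = 7 completes the 13 down.
R2C4 = 4: the only remaining digit allowed by both the 34 across and the 5 down.
R1C4 = 5 − 4 = 1 completes the 5 down.
Nothing is forced directly, so branch on R2C1, whose candidates are 6 or 8. If R2C1 = 6: then R1C1 would have to be in {4,5,7,8} for the 22 across but in {9} for the 15 down — contradiction. So R2C1 = 8.
R1C1 = 15 − 8 = 7 completes the 15 down.
R1C5 = 22 − 17 = 5 completes the 22 across.
R2C5 = 34 − 28 = 6 completes the 34 across.

8 9 7 4 6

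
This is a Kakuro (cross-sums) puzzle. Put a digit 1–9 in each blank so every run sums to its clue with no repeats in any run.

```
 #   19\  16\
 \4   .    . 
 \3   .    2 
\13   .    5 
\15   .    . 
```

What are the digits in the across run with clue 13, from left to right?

8, 5

4 in 2 cells must be {1,3}; 3 in 2 cells must be {1,2}.
R2C1 = 3 − 2 = 1 completes the 3 across.
R3C1 = 13 − 5 = 8 completes the 13 across.
R1C1 = 3: the only remaining digit allowed by both the 4 across and the 19 down.
R1C2 = 4 − 3 = 1 completes the 4 across.
R4C1 = 19 − 12 = 7 completes the 19 down.
R4C2 = 15 − 7 = 8 completes the 15 across.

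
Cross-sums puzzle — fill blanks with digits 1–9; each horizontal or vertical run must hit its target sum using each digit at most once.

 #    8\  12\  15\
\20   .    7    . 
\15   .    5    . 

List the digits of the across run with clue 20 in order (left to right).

5 7 8

Given what's placed, R1C1 must be 5 to fit the 20 across and 8 down.
R1C3 = 20 − 12 = 8 completes the 20 across.
R2C1 = 8 − 5 = 3 completes the 8 down.
R2C3 = 15 − 8 = 7 completes the 15 across.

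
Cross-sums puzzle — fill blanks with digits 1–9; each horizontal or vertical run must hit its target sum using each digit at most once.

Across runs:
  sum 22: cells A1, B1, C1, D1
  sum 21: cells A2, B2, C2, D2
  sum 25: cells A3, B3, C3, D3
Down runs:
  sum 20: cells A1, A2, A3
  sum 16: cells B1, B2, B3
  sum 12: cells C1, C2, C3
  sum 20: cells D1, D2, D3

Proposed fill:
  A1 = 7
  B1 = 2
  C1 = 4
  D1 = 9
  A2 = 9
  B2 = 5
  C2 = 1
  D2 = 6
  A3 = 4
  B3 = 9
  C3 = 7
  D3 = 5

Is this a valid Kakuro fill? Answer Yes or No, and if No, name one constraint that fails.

Yes

Across: 7+2+4+9=22; 9+5+1+6=21; 4+9+7+5=25. Down: 7+9+4=20; 2+5+9=16; 4+1+7=12; 9+6+5=20. No digit repeats within any run.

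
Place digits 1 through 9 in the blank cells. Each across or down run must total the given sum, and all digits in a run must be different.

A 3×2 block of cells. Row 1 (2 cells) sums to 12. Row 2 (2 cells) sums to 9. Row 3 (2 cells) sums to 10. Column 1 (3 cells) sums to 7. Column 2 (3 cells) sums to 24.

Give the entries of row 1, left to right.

4 8

7 in 3 cells must be {1,2,4}; 24 in 3 cells must be {7,8,9}.
The 12 across and the 7 down share only 4, so (1,1) = 4.
(1,2) = 12 − 4 = 8 completes the 12 across.
Given what's placed, (2,2) must be 7 to fit the 9 across and 24 down.
(3,2) = 24 − 15 = 9 completes the 24 down.
(2,1) = 9 − 7 = 2 completes the 9 across.
(3,1) = 10 − 9 = 1 completes the 10 across.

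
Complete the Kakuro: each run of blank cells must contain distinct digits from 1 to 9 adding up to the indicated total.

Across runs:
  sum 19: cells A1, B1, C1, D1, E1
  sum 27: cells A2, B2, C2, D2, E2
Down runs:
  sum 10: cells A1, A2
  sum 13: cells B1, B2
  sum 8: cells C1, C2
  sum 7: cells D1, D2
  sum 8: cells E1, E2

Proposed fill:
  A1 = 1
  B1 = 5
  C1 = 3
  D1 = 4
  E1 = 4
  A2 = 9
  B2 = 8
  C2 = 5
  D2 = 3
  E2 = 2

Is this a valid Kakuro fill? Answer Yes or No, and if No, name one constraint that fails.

No — the down run E1–E2 sums to 6, not 8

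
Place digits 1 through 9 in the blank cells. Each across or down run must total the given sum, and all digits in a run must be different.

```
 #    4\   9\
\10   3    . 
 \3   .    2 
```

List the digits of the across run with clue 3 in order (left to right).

3 in 2 cells must be {1,2}; 4 in 2 cells must be {1,3}.
R1C2 = 10 − 3 = 7 completes the 10 across.
R2C1 = 3 − 2 = 1 completes the 3 across.

1 2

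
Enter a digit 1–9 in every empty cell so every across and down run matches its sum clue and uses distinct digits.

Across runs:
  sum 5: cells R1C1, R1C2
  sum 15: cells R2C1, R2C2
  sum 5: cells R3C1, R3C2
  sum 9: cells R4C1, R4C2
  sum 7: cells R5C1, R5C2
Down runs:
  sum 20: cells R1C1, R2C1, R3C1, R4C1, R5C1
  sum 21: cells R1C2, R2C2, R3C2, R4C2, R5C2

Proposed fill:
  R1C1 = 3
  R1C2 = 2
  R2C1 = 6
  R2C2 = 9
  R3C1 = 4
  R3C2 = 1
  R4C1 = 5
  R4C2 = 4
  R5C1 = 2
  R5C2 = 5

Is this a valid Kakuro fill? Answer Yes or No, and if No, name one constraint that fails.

Yes

Across: 3+2=5; 6+9=15; 4+1=5; 5+4=9; 2+5=7. Down: 3+6+4+5+2=20; 2+9+1+4+5=21. No digit repeats within any run.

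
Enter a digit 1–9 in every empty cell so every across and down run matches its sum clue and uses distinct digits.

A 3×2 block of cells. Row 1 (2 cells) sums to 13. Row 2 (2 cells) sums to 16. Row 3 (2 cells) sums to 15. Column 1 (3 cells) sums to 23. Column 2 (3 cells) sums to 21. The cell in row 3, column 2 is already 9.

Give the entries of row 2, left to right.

9 7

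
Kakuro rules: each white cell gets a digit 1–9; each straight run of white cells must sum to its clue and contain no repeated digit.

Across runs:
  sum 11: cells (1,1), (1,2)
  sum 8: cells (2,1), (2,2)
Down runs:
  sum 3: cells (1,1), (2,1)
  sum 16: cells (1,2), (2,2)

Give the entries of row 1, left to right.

2, 9

3 in 2 cells must be {1,2}; 16 in 2 cells must be {7,9}.
The 11 across and the 3 down share only 2, so (1,1) = 2.
(1,2) = 11 − 2 = 9 completes the 11 across.
(2,1) = 3 − 2 = 1 completes the 3 down.
(2,2) = 8 − 1 = 7 completes the 8 across.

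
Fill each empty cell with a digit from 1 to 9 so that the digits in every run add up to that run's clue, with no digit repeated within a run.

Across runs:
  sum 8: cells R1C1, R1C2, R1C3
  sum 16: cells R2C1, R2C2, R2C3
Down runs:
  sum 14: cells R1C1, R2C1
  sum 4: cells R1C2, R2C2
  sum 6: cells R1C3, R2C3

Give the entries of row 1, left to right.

5 1 2

4 in 2 cells must be {1,3}.
The 8 across and the 14 down share only 5, so R1C1 = 5.
Given what's placed, R1C2 must be 1 to fit the 8 across and 4 down.
R1C3 = 8 − 6 = 2 completes the 8 across.
R2C1 = 14 − 5 = 9 completes the 14 down.
R2C2 = 4 − 1 = 3 completes the 4 down.
R2C3 = 16 − 12 = 4 completes the 16 across.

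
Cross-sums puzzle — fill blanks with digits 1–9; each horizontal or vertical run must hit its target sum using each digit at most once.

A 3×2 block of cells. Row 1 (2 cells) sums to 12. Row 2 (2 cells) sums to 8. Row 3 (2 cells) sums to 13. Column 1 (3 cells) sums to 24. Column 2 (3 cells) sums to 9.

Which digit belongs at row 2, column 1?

7

24 in 3 cells must be {7,8,9}.
The 8 across and the 24 down share only 7, so (2,1) = 7.
(2,2) = 8 − 7 = 1 completes the 8 across.
Nothing is forced directly, so branch on (1,1), whose candidates are 8 or 9. If (1,1) = 8: then (1,2) would have to be in {4} for the 12 across but in {2,3,5,6} for the 9 down — contradiction. So (1,1) = 9.
(1,2) = 12 − 9 = 3 completes the 12 across.
(3,1) = 24 − 16 = 8 completes the 24 down.
(3,2) = 13 − 8 = 5 completes the 13 across.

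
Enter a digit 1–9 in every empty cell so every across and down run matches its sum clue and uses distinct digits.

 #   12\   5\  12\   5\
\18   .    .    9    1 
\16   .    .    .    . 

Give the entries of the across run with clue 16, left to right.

R2C3 = 12 − 9 = 3 completes the 12 down.
R2C4 = 5 − 1 = 4 completes the 5 down.
Nothing is forced directly, so branch on R1C1, whose candidates are 3 or 5. If R1C1 = 3: then R1C2 would have to be in {5} for the 18 across but in {1,2,3,4} for the 5 down — contradiction. So R1C1 = 5.
R1C2 = 18 − 15 = 3 completes the 18 across.
R2C1 = 12 − 5 = 7 completes the 12 down.
R2C2 = 16 − 14 = 2 completes the 16 across.

7, 2, 3, 4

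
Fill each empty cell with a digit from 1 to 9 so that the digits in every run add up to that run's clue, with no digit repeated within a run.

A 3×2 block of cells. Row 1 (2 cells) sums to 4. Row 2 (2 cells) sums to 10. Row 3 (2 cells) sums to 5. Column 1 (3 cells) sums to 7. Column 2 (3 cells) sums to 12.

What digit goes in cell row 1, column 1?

4 in 2 cells must be {1,3}; 7 in 3 cells must be {1,2,4}.
The 4 across and the 7 down share only 1, so (1,1) = 1.
(1,2) = 4 − 1 = 3 completes the 4 across.
Nothing is forced directly, so branch on (2,1), whose candidates are 2 or 4. If (2,1) = 4: then (2,2) would have to be in {6} for the 10 across but in {1,2,4,5,7,8} for the 12 down — contradiction. So (2,1) = 2.
(2,2) = 10 − 2 = 8 completes the 10 across.
(3,1) = 7 − 3 = 4 completes the 7 down.
(3,2) = 5 − 4 = 1 completes the 5 across.

1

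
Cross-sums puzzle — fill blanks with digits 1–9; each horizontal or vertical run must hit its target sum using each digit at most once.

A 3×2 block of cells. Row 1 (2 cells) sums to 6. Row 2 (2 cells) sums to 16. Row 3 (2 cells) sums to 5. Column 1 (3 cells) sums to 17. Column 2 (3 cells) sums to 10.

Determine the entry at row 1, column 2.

16 in 2 cells must be {7,9}.
The 16 across and the 10 down share only 7, so (2,2) = 7.
(2,1) = 16 − 7 = 9 completes the 16 across.
Nothing is forced directly, so branch on (1,2), whose candidates are 1 or 2. If (1,2) = 2: then (1,1) would have to be in {4} for the 6 across but in {1,2,3,5,6,7} for the 17 down — contradiction. So (1,2) = 1.
(1,1) = 6 − 1 = 5 completes the 6 across.
(3,1) = 17 − 14 = 3 completes the 17 down.
(3,2) = 5 − 3 = 2 completes the 5 across.

1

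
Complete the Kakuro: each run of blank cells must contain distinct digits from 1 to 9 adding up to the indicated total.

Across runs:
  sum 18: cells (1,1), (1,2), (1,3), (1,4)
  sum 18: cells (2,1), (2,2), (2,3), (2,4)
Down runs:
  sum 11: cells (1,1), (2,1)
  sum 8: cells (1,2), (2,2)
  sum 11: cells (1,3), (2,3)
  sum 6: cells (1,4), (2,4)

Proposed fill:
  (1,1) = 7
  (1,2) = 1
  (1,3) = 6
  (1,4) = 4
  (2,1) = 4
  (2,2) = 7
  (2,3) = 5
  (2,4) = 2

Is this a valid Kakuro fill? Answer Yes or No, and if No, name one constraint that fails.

Across: 7+1+6+4=18; 4+7+5+2=18. Down: 7+4=11; 1+7=8; 6+5=11; 4+2=6. No digit repeats within any run.

Yes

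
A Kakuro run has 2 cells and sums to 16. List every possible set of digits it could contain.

2 distinct digits from 1–9 sum between 3 and 17.
Only one set works: {7,9}.

{7,9}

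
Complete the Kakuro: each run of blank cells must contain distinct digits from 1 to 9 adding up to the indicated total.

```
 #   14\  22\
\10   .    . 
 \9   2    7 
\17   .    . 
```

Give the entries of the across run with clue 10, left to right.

4 6

17 in 2 cells must be {8,9}.
Given what's placed, R3C2 must be 9 to fit the 17 across and 22 down.
R1C2 = 22 − 16 = 6 completes the 22 down.
R3C1 = 17 − 9 = 8 completes the 17 across.
R1C1 = 10 − 6 = 4 completes the 10 across.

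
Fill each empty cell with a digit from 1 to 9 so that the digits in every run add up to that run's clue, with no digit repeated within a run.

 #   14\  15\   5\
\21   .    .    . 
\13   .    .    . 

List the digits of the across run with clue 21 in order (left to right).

9 8 4

The 21 across and the 5 down share only 4, so R1C3 = 4.
R2C3 = 5 − 4 = 1 completes the 5 down.
Nothing is forced directly, so branch on R1C1, whose candidates are 8 or 9. If R1C1 = 8: that forces R1C2 = 9, after which R2C1 would have to be in {3,4,5,7,8,9} for the 13 across but in {6} for the 14 down — contradiction. So R1C1 = 9.
R1C2 = 21 − 13 = 8 completes the 21 across.
R2C1 = 14 − 9 = 5 completes the 14 down.
R2C2 = 13 − 6 = 7 completes the 13 across.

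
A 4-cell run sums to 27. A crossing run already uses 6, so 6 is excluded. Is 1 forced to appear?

The only way to make 27 from 4 distinct digits under that restriction is {3,7,8,9}, which does not contain 1.

No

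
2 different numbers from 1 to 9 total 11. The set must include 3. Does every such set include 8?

The only way to make 11 from 2 distinct digits under that restriction is {3,8}, which contains 8.

Yes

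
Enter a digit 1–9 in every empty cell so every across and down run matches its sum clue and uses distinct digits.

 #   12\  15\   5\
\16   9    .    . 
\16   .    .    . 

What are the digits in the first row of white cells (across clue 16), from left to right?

Given what's placed, R1C2 must be 6 to fit the 16 across and 15 down.
R1C3 = 16 − 15 = 1 completes the 16 across.
R2C1 = 12 − 9 = 3 completes the 12 down.
R2C2 = 15 − 6 = 9 completes the 15 down.
R2C3 = 16 − 12 = 4 completes the 16 across.

9 6 1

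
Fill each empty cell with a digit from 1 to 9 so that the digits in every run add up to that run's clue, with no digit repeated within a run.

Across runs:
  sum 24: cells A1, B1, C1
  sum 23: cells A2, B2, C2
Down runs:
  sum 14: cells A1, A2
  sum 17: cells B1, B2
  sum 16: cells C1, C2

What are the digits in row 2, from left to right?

6 8 9

24 in 3 cells must be {7,8,9}; 23 in 3 cells must be {6,8,9}; 17 in 2 cells must be {8,9}.
The 23 across and the 16 down share only 9, so C2 = 9.
C1 = 16 − 9 = 7 completes the 16 down.
Given what's placed, B2 must be 8 to fit the 23 across and 17 down.
B1 = 17 − 8 = 9 completes the 17 down.
A2 = 23 − 17 = 6 completes the 23 across.
A1 = 24 − 16 = 8 completes the 24 across.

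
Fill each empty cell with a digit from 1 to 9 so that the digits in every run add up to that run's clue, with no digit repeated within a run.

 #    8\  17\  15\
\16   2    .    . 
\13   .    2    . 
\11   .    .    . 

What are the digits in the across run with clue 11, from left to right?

1 6 4

Given what's placed, R2C1 must be 5 to fit the 13 across and 8 down.
R2C3 = 13 − 7 = 6 completes the 13 across.
R3C1 = 8 − 7 = 1 completes the 8 down.
No cell is forced outright now. R1C3 can only be 5 or 8 (the digits allowed by both its 16 across and its 15 down). If R1C3 = 8: that forces R1C2 = 6, after which R3C2 would have to be in {2,3,4,6,7,8} for the 11 across but in {9} for the 17 down — contradiction. So R1C3 = 5.
R1C2 = 16 − 7 = 9 completes the 16 across.
R3C2 = 17 − 11 = 6 completes the 17 down.
R3C3 = 11 − 7 = 4 completes the 11 across.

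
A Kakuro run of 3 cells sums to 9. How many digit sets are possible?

3

3 distinct digits from 1–9 sum between 6 and 24.
Enumerating: {1,2,6}, {1,3,5}, {2,3,4}.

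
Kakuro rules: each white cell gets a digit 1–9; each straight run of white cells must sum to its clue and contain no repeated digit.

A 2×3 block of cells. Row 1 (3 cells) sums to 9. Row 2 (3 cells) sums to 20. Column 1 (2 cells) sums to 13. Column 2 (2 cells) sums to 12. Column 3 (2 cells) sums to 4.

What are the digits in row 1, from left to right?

5 3 1

4 in 2 cells must be {1,3}.
The 20 across and the 4 down share only 3, so (2,3) = 3.
(1,3) = 4 − 3 = 1 completes the 4 down.
Nothing is forced directly, so branch on (1,1), whose candidates are 5 or 6. If (1,1) = 6: then (1,2) would have to be in {2} for the 9 across but in {3,4,5,7,8,9} for the 12 down — contradiction. So (1,1) = 5.
(1,2) = 9 − 6 = 3 completes the 9 across.
(2,1) = 13 − 5 = 8 completes the 13 down.
(2,2) = 20 − 11 = 9 completes the 20 across.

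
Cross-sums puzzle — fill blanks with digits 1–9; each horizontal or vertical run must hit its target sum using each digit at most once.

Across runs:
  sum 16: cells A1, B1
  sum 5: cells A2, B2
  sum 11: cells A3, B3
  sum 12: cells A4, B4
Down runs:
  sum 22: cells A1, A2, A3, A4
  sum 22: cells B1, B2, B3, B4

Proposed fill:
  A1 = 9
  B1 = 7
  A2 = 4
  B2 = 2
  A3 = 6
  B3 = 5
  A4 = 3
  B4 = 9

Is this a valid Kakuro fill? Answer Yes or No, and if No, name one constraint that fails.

No — the down run B1–B4 sums to 23, not 22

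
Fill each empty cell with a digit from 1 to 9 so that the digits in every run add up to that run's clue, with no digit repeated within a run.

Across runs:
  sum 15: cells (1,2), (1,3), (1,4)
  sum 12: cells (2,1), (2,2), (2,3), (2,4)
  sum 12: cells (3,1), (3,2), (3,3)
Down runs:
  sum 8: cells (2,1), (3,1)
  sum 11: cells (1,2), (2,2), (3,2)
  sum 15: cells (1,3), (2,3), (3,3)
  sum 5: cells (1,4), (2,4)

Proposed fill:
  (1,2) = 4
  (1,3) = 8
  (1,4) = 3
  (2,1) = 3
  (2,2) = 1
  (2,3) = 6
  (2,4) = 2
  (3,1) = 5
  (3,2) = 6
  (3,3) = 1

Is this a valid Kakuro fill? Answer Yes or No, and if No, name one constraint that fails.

Yes

Across: 4+8+3=15; 3+1+6+2=12; 5+6+1=12. Down: 3+5=8; 4+1+6=11; 8+6+1=15; 3+2=5. No digit repeats within any run.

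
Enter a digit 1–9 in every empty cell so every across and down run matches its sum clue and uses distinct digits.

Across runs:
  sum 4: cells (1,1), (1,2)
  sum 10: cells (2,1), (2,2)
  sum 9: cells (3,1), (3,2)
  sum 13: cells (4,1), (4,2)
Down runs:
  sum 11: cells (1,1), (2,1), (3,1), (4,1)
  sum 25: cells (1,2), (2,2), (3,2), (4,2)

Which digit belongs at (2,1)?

4 in 2 cells must be {1,3}; 11 in 4 cells must be {1,2,3,5}.
Only 5 fits (4,1) under both its across sum 13 and down sum 11.
(4,2) = 13 − 5 = 8 completes the 13 across.
Nothing is forced directly, so branch on (1,1), whose candidates are 1 or 3. If (1,1) = 1: that forces (1,2) = 3, (2,2) = 9, (3,2) = 5, after which (2,1) would have to be in {1} for the 10 across but in {2,3} for the 11 down — contradiction. So (1,1) = 3.
(1,2) = 4 − 3 = 1 completes the 4 across.
(3,2) = 7: the only remaining digit allowed by both the 9 across and the 25 down.
(2,2) = 25 − 16 = 9 completes the 25 down.
(3,1) = 9 − 7 = 2 completes the 9 across.
(2,1) = 10 − 9 = 1 completes the 10 across.

1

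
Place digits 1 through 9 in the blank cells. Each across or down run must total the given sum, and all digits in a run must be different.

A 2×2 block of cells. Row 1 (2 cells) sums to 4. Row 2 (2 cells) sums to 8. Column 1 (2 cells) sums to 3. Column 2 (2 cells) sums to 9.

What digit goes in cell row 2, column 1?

4 in 2 cells must be {1,3}; 3 in 2 cells must be {1,2}.
The 4 across and the 3 down share only 1, so (1,1) = 1.
(1,2) = 4 − 1 = 3 completes the 4 across.
(2,1) = 3 − 1 = 2 completes the 3 down.
(2,2) = 8 − 2 = 6 completes the 8 across.

2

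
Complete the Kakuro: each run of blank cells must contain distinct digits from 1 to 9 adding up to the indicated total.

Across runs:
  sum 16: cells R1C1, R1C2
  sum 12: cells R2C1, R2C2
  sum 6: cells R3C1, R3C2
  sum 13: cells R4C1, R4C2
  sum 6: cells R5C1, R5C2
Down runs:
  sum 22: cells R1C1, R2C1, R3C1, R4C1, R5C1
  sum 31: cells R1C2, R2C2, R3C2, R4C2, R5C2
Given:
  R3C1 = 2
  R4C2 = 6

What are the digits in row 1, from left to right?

9, 7

16 in 2 cells must be {7,9}.
R3C2 = 6 − 2 = 4 completes the 6 across.
R4C1 = 13 − 6 = 7 completes the 13 across.
Given what's placed, R5C2 must be 5 to fit the 6 across and 31 down.
R1C1 = 9: the only remaining digit allowed by both the 16 across and the 22 down.
R1C2 = 16 − 9 = 7 completes the 16 across.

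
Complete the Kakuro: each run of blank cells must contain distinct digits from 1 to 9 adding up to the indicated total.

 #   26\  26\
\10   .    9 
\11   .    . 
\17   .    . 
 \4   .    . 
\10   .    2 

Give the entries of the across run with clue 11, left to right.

17 in 2 cells must be {8,9}; 4 in 2 cells must be {1,3}.
R1C1 = 10 − 9 = 1 completes the 10 across.
R3C2 = 8: the only remaining digit allowed by both the 17 across and the 26 down.
R4C1 = 3: the only remaining digit allowed by both the 4 across and the 26 down.
R4C2 = 4 − 3 = 1 completes the 4 across.
R5C1 = 10 − 2 = 8 completes the 10 across.
R2C2 = 26 − 20 = 6 completes the 26 down.
R3C1 = 17 − 8 = 9 completes the 17 across.
R2C1 = 11 − 6 = 5 completes the 11 across.

5 6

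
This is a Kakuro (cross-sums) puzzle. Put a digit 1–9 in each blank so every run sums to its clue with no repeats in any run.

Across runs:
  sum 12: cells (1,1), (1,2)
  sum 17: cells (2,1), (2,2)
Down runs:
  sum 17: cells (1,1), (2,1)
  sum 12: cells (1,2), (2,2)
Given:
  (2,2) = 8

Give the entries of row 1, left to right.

8, 4

17 in 2 cells must be {8,9}.
(1,2) = 12 − 8 = 4 completes the 12 down.
(2,1) = 17 − 8 = 9 completes the 17 across.
(1,1) = 12 − 4 = 8 completes the 12 across.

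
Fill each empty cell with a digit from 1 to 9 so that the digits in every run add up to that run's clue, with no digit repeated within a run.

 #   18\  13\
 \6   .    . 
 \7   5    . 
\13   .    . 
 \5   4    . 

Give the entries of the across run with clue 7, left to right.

5, 2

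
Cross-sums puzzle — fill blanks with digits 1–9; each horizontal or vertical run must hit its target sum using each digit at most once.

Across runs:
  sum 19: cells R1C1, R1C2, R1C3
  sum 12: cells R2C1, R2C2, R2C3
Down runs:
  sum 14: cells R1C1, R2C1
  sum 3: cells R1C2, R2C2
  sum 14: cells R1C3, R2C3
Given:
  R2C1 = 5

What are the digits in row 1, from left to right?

3 in 2 cells must be {1,2}.
R1C1 = 14 − 5 = 9 completes the 14 down.
Given what's placed, R1C2 must be 2 to fit the 19 across and 3 down.
R1C3 = 19 − 11 = 8 completes the 19 across.
R2C2 = 3 − 2 = 1 completes the 3 down.
R2C3 = 12 − 6 = 6 completes the 12 across.

9, 2, 8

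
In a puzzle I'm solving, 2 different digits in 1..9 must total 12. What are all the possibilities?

2 distinct digits from 1–9 sum between 3 and 17.

{3,9}; {4,8}; {5,7}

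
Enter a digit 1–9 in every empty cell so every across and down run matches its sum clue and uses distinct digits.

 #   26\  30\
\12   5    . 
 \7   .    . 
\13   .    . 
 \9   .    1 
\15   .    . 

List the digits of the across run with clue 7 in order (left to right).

2 5

R1C2 = 12 − 5 = 7 completes the 12 across.
Given what's placed, R2C2 must be 5 to fit the 7 across and 30 down.
R4C1 = 9 − 1 = 8 completes the 9 across.
R2C1 = 7 − 5 = 2 completes the 7 across.
R5C1 = 7: the only remaining digit allowed by both the 15 across and the 26 down.
R5C2 = 15 − 7 = 8 completes the 15 across.
R3C1 = 26 − 22 = 4 completes the 26 down.
R3C2 = 13 − 4 = 9 completes the 13 across.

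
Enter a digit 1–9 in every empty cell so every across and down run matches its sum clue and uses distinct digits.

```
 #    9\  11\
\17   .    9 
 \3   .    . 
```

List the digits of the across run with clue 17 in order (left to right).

17 in 2 cells must be {8,9}; 3 in 2 cells must be {1,2}.
R1C1 = 17 − 9 = 8 completes the 17 across.
R2C1 = 9 − 8 = 1 completes the 9 down.
R2C2 = 3 − 1 = 2 completes the 3 across.

8 9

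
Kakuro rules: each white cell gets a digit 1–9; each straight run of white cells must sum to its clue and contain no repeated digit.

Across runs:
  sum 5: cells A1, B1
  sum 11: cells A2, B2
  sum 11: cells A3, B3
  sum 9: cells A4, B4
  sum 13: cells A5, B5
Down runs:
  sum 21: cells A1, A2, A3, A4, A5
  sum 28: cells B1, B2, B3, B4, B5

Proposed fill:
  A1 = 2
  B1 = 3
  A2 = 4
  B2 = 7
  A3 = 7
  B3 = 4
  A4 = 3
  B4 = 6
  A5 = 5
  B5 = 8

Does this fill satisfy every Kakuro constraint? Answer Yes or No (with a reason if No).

Yes

Across: 2+3=5; 4+7=11; 7+4=11; 3+6=9; 5+8=13. Down: 2+4+7+3+5=21; 3+7+4+6+8=28. No digit repeats within any run.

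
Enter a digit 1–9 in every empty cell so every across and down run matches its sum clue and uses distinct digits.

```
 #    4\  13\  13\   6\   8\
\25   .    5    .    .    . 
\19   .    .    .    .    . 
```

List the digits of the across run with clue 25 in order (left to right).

4 in 2 cells must be {1,3}.
R2C2 = 13 − 5 = 8 completes the 13 down.
R2C3 = 5: the only remaining digit allowed by both the 19 across and the 13 down.
R1C3 = 13 − 5 = 8 completes the 13 down.
No cell is forced outright now. R2C4 can only be 1 or 2 (the digits allowed by both its 19 across and its 6 down). If R2C4 = 1: then R1C4 would have to be in {1,2,3,4,6,7,9} for the 25 across but in {5} for the 6 down — contradiction. So R2C4 = 2.
R1C4 = 6 − 2 = 4 completes the 6 down.
Given what's placed, R1C1 must be 1 to fit the 25 across and 4 down.
R1C5 = 25 − 18 = 7 completes the 25 across.

1 5 8 4 7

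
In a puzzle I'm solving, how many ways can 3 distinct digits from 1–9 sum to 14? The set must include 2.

3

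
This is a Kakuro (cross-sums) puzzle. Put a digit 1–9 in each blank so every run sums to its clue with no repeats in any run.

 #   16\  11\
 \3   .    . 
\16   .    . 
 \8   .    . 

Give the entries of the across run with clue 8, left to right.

3 in 2 cells must be {1,2}; 16 in 2 cells must be {7,9}.
The 16 across and the 11 down share only 7, so R2C2 = 7.
Given what's placed, R1C2 must be 1 to fit the 3 across and 11 down.
R2C1 = 16 − 7 = 9 completes the 16 across.
R3C2 = 11 − 8 = 3 completes the 11 down.
R1C1 = 3 − 1 = 2 completes the 3 across.
R3C1 = 8 − 3 = 5 completes the 8 across.

5 3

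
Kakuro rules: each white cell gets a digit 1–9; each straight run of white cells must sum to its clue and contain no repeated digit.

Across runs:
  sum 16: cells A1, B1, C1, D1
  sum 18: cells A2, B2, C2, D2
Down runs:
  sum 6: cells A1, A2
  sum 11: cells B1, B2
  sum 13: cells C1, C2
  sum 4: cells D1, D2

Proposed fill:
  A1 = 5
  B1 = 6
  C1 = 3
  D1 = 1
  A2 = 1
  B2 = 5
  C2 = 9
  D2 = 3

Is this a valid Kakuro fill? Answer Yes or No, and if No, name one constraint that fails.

No — the down run C1–C2 sums to 12, not 13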